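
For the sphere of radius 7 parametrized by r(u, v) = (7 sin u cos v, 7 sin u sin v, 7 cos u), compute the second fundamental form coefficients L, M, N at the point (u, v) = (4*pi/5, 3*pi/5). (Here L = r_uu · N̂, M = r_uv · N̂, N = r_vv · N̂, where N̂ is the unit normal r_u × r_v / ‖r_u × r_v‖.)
L = -7;  M = 0;  N = -35/8 + 7*sqrt(5)/8

Compute the unit normal N̂(u, v) = (sin(u)^2*cos(v)/Abs(sin(u)), sin(u)^2*sin(v)/Abs(sin(u)), sin(2*u)/(2*Abs(sin(u)))), and the second partials r_uu, r_uv, r_vv. Take dot products:
  L(u, v) = r_uu · N̂ = -7*sin(u)/Abs(sin(u)),
  M(u, v) = r_uv · N̂ = 0,
  N(u, v) = r_vv · N̂ = -7*sin(u)^3/Abs(sin(u)).
Evaluating at (u, v) = (4*pi/5, 3*pi/5):
  L = -7, M = 0, N = -35/8 + 7*sqrt(5)/8.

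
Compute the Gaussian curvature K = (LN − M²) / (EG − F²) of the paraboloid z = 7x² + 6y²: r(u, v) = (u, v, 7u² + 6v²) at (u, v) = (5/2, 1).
K = 42/469225

Coefficients of the first fundamental form: E = 196*u^2 + 1, F = 168*u*v, G = 144*v^2 + 1.
Coefficients of the second fundamental form: L = 14/sqrt(196*u^2 + 144*v^2 + 1), M = 0, N = 12/sqrt(196*u^2 + 144*v^2 + 1).
Assemble K = (LN − M²)/(EG − F²) = 168/(38416*u^4 + 56448*u^2*v^2 + 392*u^2 + 20736*v^4 + 288*v^2 + 1). At (u, v) = (5/2, 1): K = 42/469225.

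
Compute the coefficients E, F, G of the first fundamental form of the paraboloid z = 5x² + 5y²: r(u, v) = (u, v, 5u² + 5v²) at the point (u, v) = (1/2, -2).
E = 26;  F = -100;  G = 401

Partials: r_u = (1, 0, 10*u), r_v = (0, 1, 10*v). As functions of (u, v):
  E = r_u · r_u = 100*u^2 + 1,
  F = r_u · r_v = 100*u*v,
  G = r_v · r_v = 100*v^2 + 1.
Evaluating at (u, v) = (1/2, -2): E = 26, F = -100, G = 401.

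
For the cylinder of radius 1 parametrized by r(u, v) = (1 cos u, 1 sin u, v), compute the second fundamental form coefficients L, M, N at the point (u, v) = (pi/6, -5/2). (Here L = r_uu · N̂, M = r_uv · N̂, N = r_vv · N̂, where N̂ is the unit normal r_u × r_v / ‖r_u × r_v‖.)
L = -1;  M = 0;  N = 0

Compute the unit normal N̂(u, v) = (cos(u), sin(u), 0), and the second partials r_uu, r_uv, r_vv. Take dot products:
  L(u, v) = r_uu · N̂ = -1,
  M(u, v) = r_uv · N̂ = 0,
  N(u, v) = r_vv · N̂ = 0.
Evaluating at (u, v) = (pi/6, -5/2):
  L = -1, M = 0, N = 0.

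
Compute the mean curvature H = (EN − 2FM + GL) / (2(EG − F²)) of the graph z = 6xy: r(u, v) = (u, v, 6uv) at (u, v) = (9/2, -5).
H = 243*sqrt(1630)/132845

With E = 36*v^2 + 1, F = 36*u*v, G = 36*u^2 + 1, L = 0, M = 6/sqrt(36*u^2 + 36*v^2 + 1), N = 0, assemble
  H = (EN − 2FM + GL) / (2(EG − F²)) = -216*u*v/(36*u^2 + 36*v^2 + 1)^(3/2).
At (u, v) = (9/2, -5): H = 243*sqrt(1630)/132845.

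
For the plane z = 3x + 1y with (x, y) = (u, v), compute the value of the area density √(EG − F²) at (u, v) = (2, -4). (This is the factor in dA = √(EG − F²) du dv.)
√(EG − F²)|_{(2, -4)} = sqrt(11)

E = 10, F = 3, G = 2, so EG − F² = 11. Taking the positive square root: √(EG − F²) = sqrt(11). At (u, v) = (2, -4): sqrt(11).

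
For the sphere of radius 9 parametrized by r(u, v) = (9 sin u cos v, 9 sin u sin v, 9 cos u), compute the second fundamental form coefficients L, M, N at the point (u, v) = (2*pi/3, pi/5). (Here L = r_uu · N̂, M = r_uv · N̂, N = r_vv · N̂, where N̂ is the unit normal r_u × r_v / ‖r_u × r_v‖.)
L = -9;  M = 0;  N = -27/4

Compute the unit normal N̂(u, v) = (sin(u)^2*cos(v)/Abs(sin(u)), sin(u)^2*sin(v)/Abs(sin(u)), sin(2*u)/(2*Abs(sin(u)))), and the second partials r_uu, r_uv, r_vv. Take dot products:
  L(u, v) = r_uu · N̂ = -9*sin(u)/Abs(sin(u)),
  M(u, v) = r_uv · N̂ = 0,
  N(u, v) = r_vv · N̂ = -9*sin(u)^3/Abs(sin(u)).
Evaluating at (u, v) = (2*pi/3, pi/5):
  L = -9, M = 0, N = -27/4.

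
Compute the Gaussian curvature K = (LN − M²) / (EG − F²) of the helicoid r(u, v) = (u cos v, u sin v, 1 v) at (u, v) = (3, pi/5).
K = -1/100

Coefficients of the first fundamental form: E = 1, F = 0, G = u^2 + 1.
Coefficients of the second fundamental form: L = 0, M = -1/sqrt(u^2 + 1), N = 0.
Assemble K = (LN − M²)/(EG − F²) = -1/(u^2 + 1)^2. At (u, v) = (3, pi/5): K = -1/100.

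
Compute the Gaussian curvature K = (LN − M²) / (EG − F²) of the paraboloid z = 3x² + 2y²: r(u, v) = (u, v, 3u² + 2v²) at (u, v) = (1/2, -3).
K = 6/5929

Coefficients of the first fundamental form: E = 36*u^2 + 1, F = 24*u*v, G = 16*v^2 + 1.
Coefficients of the second fundamental form: L = 6/sqrt(36*u^2 + 16*v^2 + 1), M = 0, N = 4/sqrt(36*u^2 + 16*v^2 + 1).
Assemble K = (LN − M²)/(EG − F²) = 24/(1296*u^4 + 1152*u^2*v^2 + 72*u^2 + 256*v^4 + 32*v^2 + 1). At (u, v) = (1/2, -3): K = 6/5929.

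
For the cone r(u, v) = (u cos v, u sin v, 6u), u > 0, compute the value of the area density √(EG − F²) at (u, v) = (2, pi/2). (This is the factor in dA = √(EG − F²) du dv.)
√(EG − F²)|_{(2, pi/2)} = 2*sqrt(37)

E = 37, F = 0, G = u^2, so EG − F² = 37*u^2. Taking the positive square root: √(EG − F²) = sqrt(37)*Abs(u). At (u, v) = (2, pi/2): 2*sqrt(37).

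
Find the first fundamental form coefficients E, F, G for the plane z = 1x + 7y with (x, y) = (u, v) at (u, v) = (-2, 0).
E = 2;  F = 7;  G = 50

Partials: r_u = (1, 0, 1), r_v = (0, 1, 7). As functions of (u, v):
  E = r_u · r_u = 2,
  F = r_u · r_v = 7,
  G = r_v · r_v = 50.
Evaluating at (u, v) = (-2, 0): E = 2, F = 7, G = 50.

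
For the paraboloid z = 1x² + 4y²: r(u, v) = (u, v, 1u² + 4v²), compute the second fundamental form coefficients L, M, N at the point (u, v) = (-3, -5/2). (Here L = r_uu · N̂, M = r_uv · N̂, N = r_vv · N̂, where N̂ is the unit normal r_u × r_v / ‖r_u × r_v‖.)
L = 2*sqrt(437)/437;  M = 0;  N = 8*sqrt(437)/437

Compute the unit normal N̂(u, v) = (-2*u/sqrt(4*u^2 + 64*v^2 + 1), -8*v/sqrt(4*u^2 + 64*v^2 + 1), 1/sqrt(4*u^2 + 64*v^2 + 1)), and the second partials r_uu, r_uv, r_vv. Take dot products:
  L(u, v) = r_uu · N̂ = 2/sqrt(4*u^2 + 64*v^2 + 1),
  M(u, v) = r_uv · N̂ = 0,
  N(u, v) = r_vv · N̂ = 8/sqrt(4*u^2 + 64*v^2 + 1).
Evaluating at (u, v) = (-3, -5/2):
  L = 2*sqrt(437)/437, M = 0, N = 8*sqrt(437)/437.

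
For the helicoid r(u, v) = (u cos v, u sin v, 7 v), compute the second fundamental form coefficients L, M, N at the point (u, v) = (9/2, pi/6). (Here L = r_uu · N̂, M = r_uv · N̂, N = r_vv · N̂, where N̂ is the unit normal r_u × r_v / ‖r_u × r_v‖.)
L = 0;  M = -14*sqrt(277)/277;  N = 0

Compute the unit normal N̂(u, v) = (7*sin(v)/sqrt(u^2 + 49), -7*cos(v)/sqrt(u^2 + 49), u/sqrt(u^2 + 49)), and the second partials r_uu, r_uv, r_vv. Take dot products:
  L(u, v) = r_uu · N̂ = 0,
  M(u, v) = r_uv · N̂ = -7/sqrt(u^2 + 49),
  N(u, v) = r_vv · N̂ = 0.
Evaluating at (u, v) = (9/2, pi/6):
  L = 0, M = -14*sqrt(277)/277, N = 0.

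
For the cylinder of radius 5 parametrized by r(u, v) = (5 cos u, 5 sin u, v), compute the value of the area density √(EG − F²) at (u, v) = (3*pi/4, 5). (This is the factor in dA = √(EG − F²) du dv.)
√(EG − F²)|_{(3*pi/4, 5)} = 5

E = 25, F = 0, G = 1, so EG − F² = 25. Taking the positive square root: √(EG − F²) = 5. At (u, v) = (3*pi/4, 5): 5.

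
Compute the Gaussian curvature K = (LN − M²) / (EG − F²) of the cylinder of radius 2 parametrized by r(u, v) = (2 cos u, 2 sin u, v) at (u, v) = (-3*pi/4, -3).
K = 0

Coefficients of the first fundamental form: E = 4, F = 0, G = 1.
Coefficients of the second fundamental form: L = -2, M = 0, N = 0.
Assemble K = (LN − M²)/(EG − F²) = 0. At (u, v) = (-3*pi/4, -3): K = 0.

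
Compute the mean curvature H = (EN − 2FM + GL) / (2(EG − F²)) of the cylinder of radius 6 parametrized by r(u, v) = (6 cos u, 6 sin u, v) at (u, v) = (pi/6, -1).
H = -1/12

With E = 36, F = 0, G = 1, L = -6, M = 0, N = 0, assemble
  H = (EN − 2FM + GL) / (2(EG − F²)) = -1/12.
At (u, v) = (pi/6, -1): H = -1/12.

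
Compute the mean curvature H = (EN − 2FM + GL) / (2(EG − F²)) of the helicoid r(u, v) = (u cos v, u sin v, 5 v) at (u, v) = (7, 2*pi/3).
H = 0

With E = 1, F = 0, G = u^2 + 25, L = 0, M = -5/sqrt(u^2 + 25), N = 0, assemble
  H = (EN − 2FM + GL) / (2(EG − F²)) = 0.
At (u, v) = (7, 2*pi/3): H = 0.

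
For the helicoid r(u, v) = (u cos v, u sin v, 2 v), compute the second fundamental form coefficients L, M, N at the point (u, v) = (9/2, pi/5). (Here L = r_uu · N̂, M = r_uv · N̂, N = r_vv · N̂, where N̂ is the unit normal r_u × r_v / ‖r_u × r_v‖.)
L = 0;  M = -4*sqrt(97)/97;  N = 0

Compute the unit normal N̂(u, v) = (2*sin(v)/sqrt(u^2 + 4), -2*cos(v)/sqrt(u^2 + 4), u/sqrt(u^2 + 4)), and the second partials r_uu, r_uv, r_vv. Take dot products:
  L(u, v) = r_uu · N̂ = 0,
  M(u, v) = r_uv · N̂ = -2/sqrt(u^2 + 4),
  N(u, v) = r_vv · N̂ = 0.
Evaluating at (u, v) = (9/2, pi/5):
  L = 0, M = -4*sqrt(97)/97, N = 0.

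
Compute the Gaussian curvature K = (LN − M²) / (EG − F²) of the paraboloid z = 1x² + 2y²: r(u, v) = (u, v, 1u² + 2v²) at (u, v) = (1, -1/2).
K = 8/81

Coefficients of the first fundamental form: E = 4*u^2 + 1, F = 8*u*v, G = 16*v^2 + 1.
Coefficients of the second fundamental form: L = 2/sqrt(4*u^2 + 16*v^2 + 1), M = 0, N = 4/sqrt(4*u^2 + 16*v^2 + 1).
Assemble K = (LN − M²)/(EG − F²) = 8/(16*u^4 + 128*u^2*v^2 + 8*u^2 + 256*v^4 + 32*v^2 + 1). At (u, v) = (1, -1/2): K = 8/81.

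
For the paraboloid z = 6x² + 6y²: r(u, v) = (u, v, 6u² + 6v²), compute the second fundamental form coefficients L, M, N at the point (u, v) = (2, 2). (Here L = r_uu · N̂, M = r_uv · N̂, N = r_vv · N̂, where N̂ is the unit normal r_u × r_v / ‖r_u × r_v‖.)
L = 12*sqrt(1153)/1153;  M = 0;  N = 12*sqrt(1153)/1153

Compute the unit normal N̂(u, v) = (-12*u/sqrt(144*u^2 + 144*v^2 + 1), -12*v/sqrt(144*u^2 + 144*v^2 + 1), 1/sqrt(144*u^2 + 144*v^2 + 1)), and the second partials r_uu, r_uv, r_vv. Take dot products:
  L(u, v) = r_uu · N̂ = 12/sqrt(144*u^2 + 144*v^2 + 1),
  M(u, v) = r_uv · N̂ = 0,
  N(u, v) = r_vv · N̂ = 12/sqrt(144*u^2 + 144*v^2 + 1).
Evaluating at (u, v) = (2, 2):
  L = 12*sqrt(1153)/1153, M = 0, N = 12*sqrt(1153)/1153.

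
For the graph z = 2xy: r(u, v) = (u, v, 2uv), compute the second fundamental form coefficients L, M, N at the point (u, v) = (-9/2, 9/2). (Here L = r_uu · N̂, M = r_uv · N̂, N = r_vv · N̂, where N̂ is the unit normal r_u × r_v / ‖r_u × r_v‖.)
L = 0;  M = 2*sqrt(163)/163;  N = 0

Compute the unit normal N̂(u, v) = (-2*v/sqrt(4*u^2 + 4*v^2 + 1), -2*u/sqrt(4*u^2 + 4*v^2 + 1), 1/sqrt(4*u^2 + 4*v^2 + 1)), and the second partials r_uu, r_uv, r_vv. Take dot products:
  L(u, v) = r_uu · N̂ = 0,
  M(u, v) = r_uv · N̂ = 2/sqrt(4*u^2 + 4*v^2 + 1),
  N(u, v) = r_vv · N̂ = 0.
Evaluating at (u, v) = (-9/2, 9/2):
  L = 0, M = 2*sqrt(163)/163, N = 0.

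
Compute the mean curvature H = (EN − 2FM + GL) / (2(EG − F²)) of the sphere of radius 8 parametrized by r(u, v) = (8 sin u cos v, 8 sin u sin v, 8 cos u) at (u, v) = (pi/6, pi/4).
H = -1/8

With E = 64, F = 0, G = 64*sin(u)^2, L = -8*sin(u)/Abs(sin(u)), M = 0, N = -8*sin(u)^3/Abs(sin(u)), assemble
  H = (EN − 2FM + GL) / (2(EG − F²)) = -sin(u)/(8*Abs(sin(u))).
At (u, v) = (pi/6, pi/4): H = -1/8.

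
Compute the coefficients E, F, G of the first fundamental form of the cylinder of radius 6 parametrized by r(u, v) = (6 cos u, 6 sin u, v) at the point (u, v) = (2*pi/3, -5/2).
E = 36;  F = 0;  G = 1

Partials: r_u = (-6*sin(u), 6*cos(u), 0), r_v = (0, 0, 1). As functions of (u, v):
  E = r_u · r_u = 36,
  F = r_u · r_v = 0,
  G = r_v · r_v = 1.
Evaluating at (u, v) = (2*pi/3, -5/2): E = 36, F = 0, G = 1.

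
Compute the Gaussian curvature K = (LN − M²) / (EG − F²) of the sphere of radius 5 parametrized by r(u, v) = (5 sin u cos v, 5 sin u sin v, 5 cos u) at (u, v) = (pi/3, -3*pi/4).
K = 1/25

Coefficients of the first fundamental form: E = 25, F = 0, G = 25*sin(u)^2.
Coefficients of the second fundamental form: L = -5*sin(u)/Abs(sin(u)), M = 0, N = -5*sin(u)^3/Abs(sin(u)).
Assemble K = (LN − M²)/(EG − F²) = 1/25. At (u, v) = (pi/3, -3*pi/4): K = 1/25.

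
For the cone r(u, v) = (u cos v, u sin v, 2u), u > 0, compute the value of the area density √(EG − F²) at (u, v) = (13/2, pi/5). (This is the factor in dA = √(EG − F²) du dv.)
√(EG − F²)|_{(13/2, pi/5)} = 13*sqrt(5)/2

E = 5, F = 0, G = u^2, so EG − F² = 5*u^2. Taking the positive square root: √(EG − F²) = sqrt(5)*Abs(u). At (u, v) = (13/2, pi/5): 13*sqrt(5)/2.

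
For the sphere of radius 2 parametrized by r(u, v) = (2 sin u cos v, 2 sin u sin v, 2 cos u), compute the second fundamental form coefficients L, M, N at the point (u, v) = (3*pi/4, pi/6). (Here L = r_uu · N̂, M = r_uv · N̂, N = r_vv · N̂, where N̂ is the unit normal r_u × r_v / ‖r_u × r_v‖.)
L = -2;  M = 0;  N = -1

Compute the unit normal N̂(u, v) = (sin(u)^2*cos(v)/Abs(sin(u)), sin(u)^2*sin(v)/Abs(sin(u)), sin(2*u)/(2*Abs(sin(u)))), and the second partials r_uu, r_uv, r_vv. Take dot products:
  L(u, v) = r_uu · N̂ = -2*sin(u)/Abs(sin(u)),
  M(u, v) = r_uv · N̂ = 0,
  N(u, v) = r_vv · N̂ = -2*sin(u)^3/Abs(sin(u)).
Evaluating at (u, v) = (3*pi/4, pi/6):
  L = -2, M = 0, N = -1.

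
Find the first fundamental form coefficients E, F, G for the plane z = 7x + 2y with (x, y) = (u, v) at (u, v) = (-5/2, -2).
E = 50;  F = 14;  G = 5

Partials: r_u = (1, 0, 7), r_v = (0, 1, 2). As functions of (u, v):
  E = r_u · r_u = 50,
  F = r_u · r_v = 14,
  G = r_v · r_v = 5.
Evaluating at (u, v) = (-5/2, -2): E = 50, F = 14, G = 5.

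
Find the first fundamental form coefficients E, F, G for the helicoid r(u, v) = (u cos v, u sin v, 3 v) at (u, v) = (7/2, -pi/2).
E = 1;  F = 0;  G = 85/4

Partials: r_u = (cos(v), sin(v), 0), r_v = (-u*sin(v), u*cos(v), 3). As functions of (u, v):
  E = r_u · r_u = 1,
  F = r_u · r_v = 0,
  G = r_v · r_v = u^2 + 9.
Evaluating at (u, v) = (7/2, -pi/2): E = 1, F = 0, G = 85/4.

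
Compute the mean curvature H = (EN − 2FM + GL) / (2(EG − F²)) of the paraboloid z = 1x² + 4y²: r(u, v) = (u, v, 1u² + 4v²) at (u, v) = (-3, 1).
H = 213*sqrt(101)/10201

With E = 4*u^2 + 1, F = 16*u*v, G = 64*v^2 + 1, L = 2/sqrt(4*u^2 + 64*v^2 + 1), M = 0, N = 8/sqrt(4*u^2 + 64*v^2 + 1), assemble
  H = (EN − 2FM + GL) / (2(EG − F²)) = (16*u^2 + 64*v^2 + 5)/(4*u^2 + 64*v^2 + 1)^(3/2).
At (u, v) = (-3, 1): H = 213*sqrt(101)/10201.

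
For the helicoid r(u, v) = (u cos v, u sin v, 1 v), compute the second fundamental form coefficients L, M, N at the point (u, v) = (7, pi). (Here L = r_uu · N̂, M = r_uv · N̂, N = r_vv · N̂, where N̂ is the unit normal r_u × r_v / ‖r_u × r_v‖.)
L = 0;  M = -sqrt(2)/10;  N = 0

Compute the unit normal N̂(u, v) = (sin(v)/sqrt(u^2 + 1), -cos(v)/sqrt(u^2 + 1), u/sqrt(u^2 + 1)), and the second partials r_uu, r_uv, r_vv. Take dot products:
  L(u, v) = r_uu · N̂ = 0,
  M(u, v) = r_uv · N̂ = -1/sqrt(u^2 + 1),
  N(u, v) = r_vv · N̂ = 0.
Evaluating at (u, v) = (7, pi):
  L = 0, M = -sqrt(2)/10, N = 0.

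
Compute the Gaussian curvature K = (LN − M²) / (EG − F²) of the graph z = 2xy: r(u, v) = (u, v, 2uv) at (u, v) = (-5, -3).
K = -4/18769

Coefficients of the first fundamental form: E = 4*v^2 + 1, F = 4*u*v, G = 4*u^2 + 1.
Coefficients of the second fundamental form: L = 0, M = 2/sqrt(4*u^2 + 4*v^2 + 1), N = 0.
Assemble K = (LN − M²)/(EG − F²) = -4/(16*u^4 + 32*u^2*v^2 + 8*u^2 + 16*v^4 + 8*v^2 + 1). At (u, v) = (-5, -3): K = -4/18769.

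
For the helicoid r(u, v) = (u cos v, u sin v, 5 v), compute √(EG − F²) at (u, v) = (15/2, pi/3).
√(EG − F²)|_{(15/2, pi/3)} = 5*sqrt(13)/2

E = 1, F = 0, G = u^2 + 25; EG − F² = u^2 + 25; √(EG − F²) = sqrt(u^2 + 25). At the given point: 5*sqrt(13)/2.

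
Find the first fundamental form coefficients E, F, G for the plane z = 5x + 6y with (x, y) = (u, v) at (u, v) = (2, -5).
E = 26;  F = 30;  G = 37

Partials: r_u = (1, 0, 5), r_v = (0, 1, 6). As functions of (u, v):
  E = r_u · r_u = 26,
  F = r_u · r_v = 30,
  G = r_v · r_v = 37.
Evaluating at (u, v) = (2, -5): E = 26, F = 30, G = 37.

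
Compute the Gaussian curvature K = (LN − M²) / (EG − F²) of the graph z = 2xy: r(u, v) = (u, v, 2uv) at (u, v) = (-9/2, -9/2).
K = -4/26569

Coefficients of the first fundamental form: E = 4*v^2 + 1, F = 4*u*v, G = 4*u^2 + 1.
Coefficients of the second fundamental form: L = 0, M = 2/sqrt(4*u^2 + 4*v^2 + 1), N = 0.
Assemble K = (LN − M²)/(EG − F²) = -4/(16*u^4 + 32*u^2*v^2 + 8*u^2 + 16*v^4 + 8*v^2 + 1). At (u, v) = (-9/2, -9/2): K = -4/26569.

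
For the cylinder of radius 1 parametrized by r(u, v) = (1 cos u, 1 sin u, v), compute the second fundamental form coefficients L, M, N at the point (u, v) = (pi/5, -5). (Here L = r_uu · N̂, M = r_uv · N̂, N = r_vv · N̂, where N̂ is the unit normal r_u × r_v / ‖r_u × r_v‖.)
L = -1;  M = 0;  N = 0

Compute the unit normal N̂(u, v) = (cos(u), sin(u), 0), and the second partials r_uu, r_uv, r_vv. Take dot products:
  L(u, v) = r_uu · N̂ = -1,
  M(u, v) = r_uv · N̂ = 0,
  N(u, v) = r_vv · N̂ = 0.
Evaluating at (u, v) = (pi/5, -5):
  L = -1, M = 0, N = 0.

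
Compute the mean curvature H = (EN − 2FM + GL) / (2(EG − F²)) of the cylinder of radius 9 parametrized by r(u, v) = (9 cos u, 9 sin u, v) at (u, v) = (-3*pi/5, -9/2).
H = -1/18

With E = 81, F = 0, G = 1, L = -9, M = 0, N = 0, assemble
  H = (EN − 2FM + GL) / (2(EG − F²)) = -1/18.
At (u, v) = (-3*pi/5, -9/2): H = -1/18.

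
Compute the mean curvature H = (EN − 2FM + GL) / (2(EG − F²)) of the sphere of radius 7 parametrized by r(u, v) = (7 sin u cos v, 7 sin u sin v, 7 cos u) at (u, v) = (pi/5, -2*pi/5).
H = -1/7

With E = 49, F = 0, G = 49*sin(u)^2, L = -7*sin(u)/Abs(sin(u)), M = 0, N = -7*sin(u)^3/Abs(sin(u)), assemble
  H = (EN − 2FM + GL) / (2(EG − F²)) = -sin(u)/(7*Abs(sin(u))).
At (u, v) = (pi/5, -2*pi/5): H = -1/7.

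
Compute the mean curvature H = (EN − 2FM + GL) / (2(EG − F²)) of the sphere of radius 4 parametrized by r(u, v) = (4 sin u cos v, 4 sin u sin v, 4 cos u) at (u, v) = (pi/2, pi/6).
H = -1/4

With E = 16, F = 0, G = 16*sin(u)^2, L = -4*sin(u)/Abs(sin(u)), M = 0, N = -4*sin(u)^3/Abs(sin(u)), assemble
  H = (EN − 2FM + GL) / (2(EG − F²)) = -sin(u)/(4*Abs(sin(u))).
At (u, v) = (pi/2, pi/6): H = -1/4.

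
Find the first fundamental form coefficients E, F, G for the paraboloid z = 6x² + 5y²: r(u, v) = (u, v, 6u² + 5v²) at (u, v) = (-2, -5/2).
E = 577;  F = 600;  G = 626

Partials: r_u = (1, 0, 12*u), r_v = (0, 1, 10*v). As functions of (u, v):
  E = r_u · r_u = 144*u^2 + 1,
  F = r_u · r_v = 120*u*v,
  G = r_v · r_v = 100*v^2 + 1.
Evaluating at (u, v) = (-2, -5/2): E = 577, F = 600, G = 626.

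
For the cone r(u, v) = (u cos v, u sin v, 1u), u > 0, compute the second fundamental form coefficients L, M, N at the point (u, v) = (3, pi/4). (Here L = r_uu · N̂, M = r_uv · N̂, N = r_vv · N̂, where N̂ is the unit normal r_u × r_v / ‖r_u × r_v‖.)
L = 0;  M = 0;  N = 3*sqrt(2)/2

Compute the unit normal N̂(u, v) = (-sqrt(2)*u*cos(v)/(2*Abs(u)), -sqrt(2)*u*sin(v)/(2*Abs(u)), sqrt(2)*u/(2*Abs(u))), and the second partials r_uu, r_uv, r_vv. Take dot products:
  L(u, v) = r_uu · N̂ = 0,
  M(u, v) = r_uv · N̂ = 0,
  N(u, v) = r_vv · N̂ = sqrt(2)*u^2/(2*Abs(u)).
Evaluating at (u, v) = (3, pi/4):
  L = 0, M = 0, N = 3*sqrt(2)/2.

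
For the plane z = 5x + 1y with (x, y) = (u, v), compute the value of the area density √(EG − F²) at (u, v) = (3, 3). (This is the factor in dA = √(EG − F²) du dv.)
√(EG − F²)|_{(3, 3)} = 3*sqrt(3)

E = 26, F = 5, G = 2, so EG − F² = 27. Taking the positive square root: √(EG − F²) = 3*sqrt(3). At (u, v) = (3, 3): 3*sqrt(3).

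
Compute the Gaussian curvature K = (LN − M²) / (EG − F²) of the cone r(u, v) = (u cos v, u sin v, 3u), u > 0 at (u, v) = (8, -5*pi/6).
K = 0

Coefficients of the first fundamental form: E = 10, F = 0, G = u^2.
Coefficients of the second fundamental form: L = 0, M = 0, N = 3*sqrt(10)*u^2/(10*Abs(u)).
Assemble K = (LN − M²)/(EG − F²) = 0. At (u, v) = (8, -5*pi/6): K = 0.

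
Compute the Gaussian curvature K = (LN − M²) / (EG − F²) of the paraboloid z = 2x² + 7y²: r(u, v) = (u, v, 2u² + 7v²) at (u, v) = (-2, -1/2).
K = 14/3249

Coefficients of the first fundamental form: E = 16*u^2 + 1, F = 56*u*v, G = 196*v^2 + 1.
Coefficients of the second fundamental form: L = 4/sqrt(16*u^2 + 196*v^2 + 1), M = 0, N = 14/sqrt(16*u^2 + 196*v^2 + 1).
Assemble K = (LN − M²)/(EG − F²) = 56/(256*u^4 + 6272*u^2*v^2 + 32*u^2 + 38416*v^4 + 392*v^2 + 1). At (u, v) = (-2, -1/2): K = 14/3249.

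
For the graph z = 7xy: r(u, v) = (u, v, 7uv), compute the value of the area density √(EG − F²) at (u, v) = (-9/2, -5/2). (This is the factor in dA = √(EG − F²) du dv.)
√(EG − F²)|_{(-9/2, -5/2)} = sqrt(5198)/2

E = 49*v^2 + 1, F = 49*u*v, G = 49*u^2 + 1, so EG − F² = 49*u^2 + 49*v^2 + 1. Taking the positive square root: √(EG − F²) = sqrt(49*u^2 + 49*v^2 + 1). At (u, v) = (-9/2, -5/2): sqrt(5198)/2.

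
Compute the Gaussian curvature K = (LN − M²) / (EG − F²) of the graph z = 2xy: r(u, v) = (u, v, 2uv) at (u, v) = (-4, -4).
K = -4/16641

Coefficients of the first fundamental form: E = 4*v^2 + 1, F = 4*u*v, G = 4*u^2 + 1.
Coefficients of the second fundamental form: L = 0, M = 2/sqrt(4*u^2 + 4*v^2 + 1), N = 0.
Assemble K = (LN − M²)/(EG − F²) = -4/(16*u^4 + 32*u^2*v^2 + 8*u^2 + 16*v^4 + 8*v^2 + 1). At (u, v) = (-4, -4): K = -4/16641.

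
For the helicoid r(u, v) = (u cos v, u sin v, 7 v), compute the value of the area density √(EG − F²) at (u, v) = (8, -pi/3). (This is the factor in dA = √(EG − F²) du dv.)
√(EG − F²)|_{(8, -pi/3)} = sqrt(113)

E = 1, F = 0, G = u^2 + 49, so EG − F² = u^2 + 49. Taking the positive square root: √(EG − F²) = sqrt(u^2 + 49). At (u, v) = (8, -pi/3): sqrt(113).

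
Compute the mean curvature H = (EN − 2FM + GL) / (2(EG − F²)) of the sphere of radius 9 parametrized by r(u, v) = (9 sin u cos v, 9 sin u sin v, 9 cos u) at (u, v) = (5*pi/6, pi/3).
H = -1/9

With E = 81, F = 0, G = 81*sin(u)^2, L = -9*sin(u)/Abs(sin(u)), M = 0, N = -9*sin(u)^3/Abs(sin(u)), assemble
  H = (EN − 2FM + GL) / (2(EG − F²)) = -sin(u)/(9*Abs(sin(u))).
At (u, v) = (5*pi/6, pi/3): H = -1/9.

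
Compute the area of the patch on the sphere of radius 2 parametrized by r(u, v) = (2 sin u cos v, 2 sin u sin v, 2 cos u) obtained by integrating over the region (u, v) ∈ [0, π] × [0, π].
Area = 8*pi

Area = ∫∫ √(EG − F²) du dv with √(EG − F²) = 4*Abs(sin(u)). Integrating over [0, π] × [0, π] gives 8*pi.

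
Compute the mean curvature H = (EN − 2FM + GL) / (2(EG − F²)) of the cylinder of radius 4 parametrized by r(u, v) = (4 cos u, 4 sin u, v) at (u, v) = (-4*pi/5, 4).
H = -1/8

With E = 16, F = 0, G = 1, L = -4, M = 0, N = 0, assemble
  H = (EN − 2FM + GL) / (2(EG − F²)) = -1/8.
At (u, v) = (-4*pi/5, 4): H = -1/8.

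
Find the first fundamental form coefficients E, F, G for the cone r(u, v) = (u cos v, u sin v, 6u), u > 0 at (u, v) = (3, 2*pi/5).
E = 37;  F = 0;  G = 9

Partials: r_u = (cos(v), sin(v), 6), r_v = (-u*sin(v), u*cos(v), 0). As functions of (u, v):
  E = r_u · r_u = 37,
  F = r_u · r_v = 0,
  G = r_v · r_v = u^2.
Evaluating at (u, v) = (3, 2*pi/5): E = 37, F = 0, G = 9.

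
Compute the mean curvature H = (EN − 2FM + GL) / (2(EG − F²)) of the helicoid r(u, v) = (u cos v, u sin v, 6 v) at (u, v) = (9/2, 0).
H = 0

With E = 1, F = 0, G = u^2 + 36, L = 0, M = -6/sqrt(u^2 + 36), N = 0, assemble
  H = (EN − 2FM + GL) / (2(EG − F²)) = 0.
At (u, v) = (9/2, 0): H = 0.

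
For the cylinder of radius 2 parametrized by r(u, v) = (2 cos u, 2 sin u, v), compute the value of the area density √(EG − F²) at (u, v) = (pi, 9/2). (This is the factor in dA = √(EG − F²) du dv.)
√(EG − F²)|_{(pi, 9/2)} = 2

E = 4, F = 0, G = 1, so EG − F² = 4. Taking the positive square root: √(EG − F²) = 2. At (u, v) = (pi, 9/2): 2.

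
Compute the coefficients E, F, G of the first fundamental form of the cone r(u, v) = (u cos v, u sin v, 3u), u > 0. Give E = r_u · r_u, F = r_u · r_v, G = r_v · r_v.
E = 10;  F = 0;  G = u^2

Compute partials: r_u = (cos(v), sin(v), 3), r_v = (-u*sin(v), u*cos(v), 0). Then
  E = r_u · r_u = 10,
  F = r_u · r_v = 0,
  G = r_v · r_v = u^2.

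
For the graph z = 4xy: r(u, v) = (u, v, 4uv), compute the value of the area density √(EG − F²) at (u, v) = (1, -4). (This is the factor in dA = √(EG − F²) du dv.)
√(EG − F²)|_{(1, -4)} = sqrt(273)

E = 16*v^2 + 1, F = 16*u*v, G = 16*u^2 + 1, so EG − F² = 16*u^2 + 16*v^2 + 1. Taking the positive square root: √(EG − F²) = sqrt(16*u^2 + 16*v^2 + 1). At (u, v) = (1, -4): sqrt(273).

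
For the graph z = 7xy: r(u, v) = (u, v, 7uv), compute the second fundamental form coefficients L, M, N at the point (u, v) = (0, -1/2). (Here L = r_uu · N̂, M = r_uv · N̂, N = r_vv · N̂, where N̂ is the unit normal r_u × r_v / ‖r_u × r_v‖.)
L = 0;  M = 14*sqrt(53)/53;  N = 0

Compute the unit normal N̂(u, v) = (-7*v/sqrt(49*u^2 + 49*v^2 + 1), -7*u/sqrt(49*u^2 + 49*v^2 + 1), 1/sqrt(49*u^2 + 49*v^2 + 1)), and the second partials r_uu, r_uv, r_vv. Take dot products:
  L(u, v) = r_uu · N̂ = 0,
  M(u, v) = r_uv · N̂ = 7/sqrt(49*u^2 + 49*v^2 + 1),
  N(u, v) = r_vv · N̂ = 0.
Evaluating at (u, v) = (0, -1/2):
  L = 0, M = 14*sqrt(53)/53, N = 0.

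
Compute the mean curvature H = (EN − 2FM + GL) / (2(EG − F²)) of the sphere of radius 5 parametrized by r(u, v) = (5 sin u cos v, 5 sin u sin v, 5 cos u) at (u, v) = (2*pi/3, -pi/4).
H = -1/5

With E = 25, F = 0, G = 25*sin(u)^2, L = -5*sin(u)/Abs(sin(u)), M = 0, N = -5*sin(u)^3/Abs(sin(u)), assemble
  H = (EN − 2FM + GL) / (2(EG − F²)) = -sin(u)/(5*Abs(sin(u))).
At (u, v) = (2*pi/3, -pi/4): H = -1/5.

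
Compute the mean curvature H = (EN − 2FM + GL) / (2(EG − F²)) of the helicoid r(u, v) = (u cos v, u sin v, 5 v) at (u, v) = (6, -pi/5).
H = 0

With E = 1, F = 0, G = u^2 + 25, L = 0, M = -5/sqrt(u^2 + 25), N = 0, assemble
  H = (EN − 2FM + GL) / (2(EG − F²)) = 0.
At (u, v) = (6, -pi/5): H = 0.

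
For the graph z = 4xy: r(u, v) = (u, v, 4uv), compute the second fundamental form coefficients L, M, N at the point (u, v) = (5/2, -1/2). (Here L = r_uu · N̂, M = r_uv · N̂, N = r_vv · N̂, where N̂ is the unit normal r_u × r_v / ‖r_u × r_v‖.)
L = 0;  M = 4*sqrt(105)/105;  N = 0

Compute the unit normal N̂(u, v) = (-4*v/sqrt(16*u^2 + 16*v^2 + 1), -4*u/sqrt(16*u^2 + 16*v^2 + 1), 1/sqrt(16*u^2 + 16*v^2 + 1)), and the second partials r_uu, r_uv, r_vv. Take dot products:
  L(u, v) = r_uu · N̂ = 0,
  M(u, v) = r_uv · N̂ = 4/sqrt(16*u^2 + 16*v^2 + 1),
  N(u, v) = r_vv · N̂ = 0.
Evaluating at (u, v) = (5/2, -1/2):
  L = 0, M = 4*sqrt(105)/105, N = 0.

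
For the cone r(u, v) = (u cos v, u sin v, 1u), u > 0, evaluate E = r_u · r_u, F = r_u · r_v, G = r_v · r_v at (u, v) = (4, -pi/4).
E = 2;  F = 0;  G = 16

Partials: r_u = (cos(v), sin(v), 1), r_v = (-u*sin(v), u*cos(v), 0). As functions of (u, v):
  E = r_u · r_u = 2,
  F = r_u · r_v = 0,
  G = r_v · r_v = u^2.
Evaluating at (u, v) = (4, -pi/4): E = 2, F = 0, G = 16.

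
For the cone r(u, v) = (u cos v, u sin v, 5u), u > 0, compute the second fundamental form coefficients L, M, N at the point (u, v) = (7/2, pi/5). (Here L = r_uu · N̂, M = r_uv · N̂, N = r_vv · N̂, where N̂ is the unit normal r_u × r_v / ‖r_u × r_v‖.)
L = 0;  M = 0;  N = 35*sqrt(26)/52

Compute the unit normal N̂(u, v) = (-5*sqrt(26)*u*cos(v)/(26*Abs(u)), -5*sqrt(26)*u*sin(v)/(26*Abs(u)), sqrt(26)*u/(26*Abs(u))), and the second partials r_uu, r_uv, r_vv. Take dot products:
  L(u, v) = r_uu · N̂ = 0,
  M(u, v) = r_uv · N̂ = 0,
  N(u, v) = r_vv · N̂ = 5*sqrt(26)*u^2/(26*Abs(u)).
Evaluating at (u, v) = (7/2, pi/5):
  L = 0, M = 0, N = 35*sqrt(26)/52.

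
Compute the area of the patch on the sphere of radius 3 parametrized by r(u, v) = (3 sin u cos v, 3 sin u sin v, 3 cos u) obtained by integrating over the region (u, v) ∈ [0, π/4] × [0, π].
Area = 9*pi*(2 - sqrt(2))/2

Area = ∫∫ √(EG − F²) du dv with √(EG − F²) = 9*Abs(sin(u)). Integrating over [0, π/4] × [0, π] gives 9*pi*(2 - sqrt(2))/2.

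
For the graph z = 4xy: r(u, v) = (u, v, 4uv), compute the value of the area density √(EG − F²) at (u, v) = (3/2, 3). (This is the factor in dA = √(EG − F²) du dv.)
√(EG − F²)|_{(3/2, 3)} = sqrt(181)

E = 16*v^2 + 1, F = 16*u*v, G = 16*u^2 + 1, so EG − F² = 16*u^2 + 16*v^2 + 1. Taking the positive square root: √(EG − F²) = sqrt(16*u^2 + 16*v^2 + 1). At (u, v) = (3/2, 3): sqrt(181).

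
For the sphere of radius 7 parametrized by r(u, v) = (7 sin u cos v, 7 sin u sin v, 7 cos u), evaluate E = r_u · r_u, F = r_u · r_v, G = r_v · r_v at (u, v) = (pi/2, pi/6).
E = 49;  F = 0;  G = 49

Partials: r_u = (7*cos(u)*cos(v), 7*sin(v)*cos(u), -7*sin(u)), r_v = (-7*sin(u)*sin(v), 7*sin(u)*cos(v), 0). As functions of (u, v):
  E = r_u · r_u = 49,
  F = r_u · r_v = 0,
  G = r_v · r_v = 49*sin(u)^2.
Evaluating at (u, v) = (pi/2, pi/6): E = 49, F = 0, G = 49.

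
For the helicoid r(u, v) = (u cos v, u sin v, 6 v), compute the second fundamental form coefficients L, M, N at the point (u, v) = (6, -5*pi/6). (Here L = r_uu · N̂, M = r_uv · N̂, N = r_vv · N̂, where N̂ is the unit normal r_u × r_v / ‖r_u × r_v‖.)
L = 0;  M = -sqrt(2)/2;  N = 0

Compute the unit normal N̂(u, v) = (6*sin(v)/sqrt(u^2 + 36), -6*cos(v)/sqrt(u^2 + 36), u/sqrt(u^2 + 36)), and the second partials r_uu, r_uv, r_vv. Take dot products:
  L(u, v) = r_uu · N̂ = 0,
  M(u, v) = r_uv · N̂ = -6/sqrt(u^2 + 36),
  N(u, v) = r_vv · N̂ = 0.
Evaluating at (u, v) = (6, -5*pi/6):
  L = 0, M = -sqrt(2)/2, N = 0.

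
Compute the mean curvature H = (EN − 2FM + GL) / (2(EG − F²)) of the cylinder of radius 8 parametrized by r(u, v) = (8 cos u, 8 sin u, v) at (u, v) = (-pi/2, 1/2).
H = -1/16

With E = 64, F = 0, G = 1, L = -8, M = 0, N = 0, assemble
  H = (EN − 2FM + GL) / (2(EG − F²)) = -1/16.
At (u, v) = (-pi/2, 1/2): H = -1/16.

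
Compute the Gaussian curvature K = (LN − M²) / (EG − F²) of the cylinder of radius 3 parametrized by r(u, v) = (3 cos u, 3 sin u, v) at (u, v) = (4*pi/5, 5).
K = 0

Coefficients of the first fundamental form: E = 9, F = 0, G = 1.
Coefficients of the second fundamental form: L = -3, M = 0, N = 0.
Assemble K = (LN − M²)/(EG − F²) = 0. At (u, v) = (4*pi/5, 5): K = 0.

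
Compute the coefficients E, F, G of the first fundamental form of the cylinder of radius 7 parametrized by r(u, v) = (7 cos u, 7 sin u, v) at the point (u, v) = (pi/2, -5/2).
E = 49;  F = 0;  G = 1

Partials: r_u = (-7*sin(u), 7*cos(u), 0), r_v = (0, 0, 1). As functions of (u, v):
  E = r_u · r_u = 49,
  F = r_u · r_v = 0,
  G = r_v · r_v = 1.
Evaluating at (u, v) = (pi/2, -5/2): E = 49, F = 0, G = 1.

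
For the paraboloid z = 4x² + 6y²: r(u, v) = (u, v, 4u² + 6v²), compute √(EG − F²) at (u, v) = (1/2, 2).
√(EG − F²)|_{(1/2, 2)} = sqrt(593)

E = 64*u^2 + 1, F = 96*u*v, G = 144*v^2 + 1; EG − F² = 64*u^2 + 144*v^2 + 1; √(EG − F²) = sqrt(64*u^2 + 144*v^2 + 1). At the given point: sqrt(593).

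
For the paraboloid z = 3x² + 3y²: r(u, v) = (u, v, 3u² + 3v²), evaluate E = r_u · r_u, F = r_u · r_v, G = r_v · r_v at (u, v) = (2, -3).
E = 145;  F = -216;  G = 325

Partials: r_u = (1, 0, 6*u), r_v = (0, 1, 6*v). As functions of (u, v):
  E = r_u · r_u = 36*u^2 + 1,
  F = r_u · r_v = 36*u*v,
  G = r_v · r_v = 36*v^2 + 1.
Evaluating at (u, v) = (2, -3): E = 145, F = -216, G = 325.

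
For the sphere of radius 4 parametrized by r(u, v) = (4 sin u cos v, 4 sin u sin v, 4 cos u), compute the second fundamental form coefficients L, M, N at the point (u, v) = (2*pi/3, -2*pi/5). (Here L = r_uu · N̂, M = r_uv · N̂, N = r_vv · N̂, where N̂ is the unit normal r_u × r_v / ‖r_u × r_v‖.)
L = -4;  M = 0;  N = -3

Compute the unit normal N̂(u, v) = (sin(u)^2*cos(v)/Abs(sin(u)), sin(u)^2*sin(v)/Abs(sin(u)), sin(2*u)/(2*Abs(sin(u)))), and the second partials r_uu, r_uv, r_vv. Take dot products:
  L(u, v) = r_uu · N̂ = -4*sin(u)/Abs(sin(u)),
  M(u, v) = r_uv · N̂ = 0,
  N(u, v) = r_vv · N̂ = -4*sin(u)^3/Abs(sin(u)).
Evaluating at (u, v) = (2*pi/3, -2*pi/5):
  L = -4, M = 0, N = -3.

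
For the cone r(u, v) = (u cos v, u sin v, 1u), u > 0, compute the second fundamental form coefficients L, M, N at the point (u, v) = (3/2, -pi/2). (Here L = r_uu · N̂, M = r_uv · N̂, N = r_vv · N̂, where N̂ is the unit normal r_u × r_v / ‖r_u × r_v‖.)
L = 0;  M = 0;  N = 3*sqrt(2)/4

Compute the unit normal N̂(u, v) = (-sqrt(2)*u*cos(v)/(2*Abs(u)), -sqrt(2)*u*sin(v)/(2*Abs(u)), sqrt(2)*u/(2*Abs(u))), and the second partials r_uu, r_uv, r_vv. Take dot products:
  L(u, v) = r_uu · N̂ = 0,
  M(u, v) = r_uv · N̂ = 0,
  N(u, v) = r_vv · N̂ = sqrt(2)*u^2/(2*Abs(u)).
Evaluating at (u, v) = (3/2, -pi/2):
  L = 0, M = 0, N = 3*sqrt(2)/4.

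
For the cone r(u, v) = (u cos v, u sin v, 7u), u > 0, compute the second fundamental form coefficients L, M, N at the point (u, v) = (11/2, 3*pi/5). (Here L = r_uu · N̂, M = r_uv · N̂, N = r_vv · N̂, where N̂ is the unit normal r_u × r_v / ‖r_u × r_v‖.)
L = 0;  M = 0;  N = 77*sqrt(2)/20

Compute the unit normal N̂(u, v) = (-7*sqrt(2)*u*cos(v)/(10*Abs(u)), -7*sqrt(2)*u*sin(v)/(10*Abs(u)), sqrt(2)*u/(10*Abs(u))), and the second partials r_uu, r_uv, r_vv. Take dot products:
  L(u, v) = r_uu · N̂ = 0,
  M(u, v) = r_uv · N̂ = 0,
  N(u, v) = r_vv · N̂ = 7*sqrt(2)*u^2/(10*Abs(u)).
Evaluating at (u, v) = (11/2, 3*pi/5):
  L = 0, M = 0, N = 77*sqrt(2)/20.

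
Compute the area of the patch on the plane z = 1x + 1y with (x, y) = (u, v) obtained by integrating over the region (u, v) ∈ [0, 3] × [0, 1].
Area = 3*sqrt(3)

Area = ∫∫ √(EG − F²) du dv with √(EG − F²) = sqrt(3). Integrating over [0, 3] × [0, 1] gives 3*sqrt(3).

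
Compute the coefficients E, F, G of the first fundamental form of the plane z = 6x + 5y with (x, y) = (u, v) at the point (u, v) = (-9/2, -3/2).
E = 37;  F = 30;  G = 26

Partials: r_u = (1, 0, 6), r_v = (0, 1, 5). As functions of (u, v):
  E = r_u · r_u = 37,
  F = r_u · r_v = 30,
  G = r_v · r_v = 26.
Evaluating at (u, v) = (-9/2, -3/2): E = 37, F = 30, G = 26.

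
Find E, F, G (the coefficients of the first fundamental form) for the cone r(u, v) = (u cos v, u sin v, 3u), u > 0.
E = 10;  F = 0;  G = u^2

Compute partials: r_u = (cos(v), sin(v), 3), r_v = (-u*sin(v), u*cos(v), 0). Then
  E = r_u · r_u = 10,
  F = r_u · r_v = 0,
  G = r_v · r_v = u^2.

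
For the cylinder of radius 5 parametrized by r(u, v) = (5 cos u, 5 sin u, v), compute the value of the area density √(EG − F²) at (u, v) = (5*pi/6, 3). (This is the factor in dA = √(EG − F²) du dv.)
√(EG − F²)|_{(5*pi/6, 3)} = 5

E = 25, F = 0, G = 1, so EG − F² = 25. Taking the positive square root: √(EG − F²) = 5. At (u, v) = (5*pi/6, 3): 5.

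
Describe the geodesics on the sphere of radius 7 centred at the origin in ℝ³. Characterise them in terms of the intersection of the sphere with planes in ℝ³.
Geodesics on the sphere of radius 7 are great circles — circles of radius 7 obtained as the intersection of the sphere with planes through the origin (the centre of the sphere).

A curve α(t) of nonzero constant speed on the sphere of radius 7 is a geodesic iff its acceleration α̈ is everywhere normal to the surface, i.e. parallel to the radial vector α(t). Then d/dt(α × α̇) = α̇ × α̇ + α × α̈ = 0, so α × α̇ is a constant vector n ≠ 0 and α(t) · n = 0 for all t: α lies in the plane through the origin with normal n. The intersection of that plane with the sphere is a circle of radius 7 (a great circle). Conversely, a great circle traversed at constant speed has centripetal acceleration pointing at the origin, hence normal to the sphere, so every great circle is a geodesic.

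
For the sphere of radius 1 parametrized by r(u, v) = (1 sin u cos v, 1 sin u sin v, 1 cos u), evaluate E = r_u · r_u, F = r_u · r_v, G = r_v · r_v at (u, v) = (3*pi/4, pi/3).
E = 1;  F = 0;  G = 1/2

Partials: r_u = (cos(u)*cos(v), sin(v)*cos(u), -sin(u)), r_v = (-sin(u)*sin(v), sin(u)*cos(v), 0). As functions of (u, v):
  E = r_u · r_u = 1,
  F = r_u · r_v = 0,
  G = r_v · r_v = sin(u)^2.
Evaluating at (u, v) = (3*pi/4, pi/3): E = 1, F = 0, G = 1/2.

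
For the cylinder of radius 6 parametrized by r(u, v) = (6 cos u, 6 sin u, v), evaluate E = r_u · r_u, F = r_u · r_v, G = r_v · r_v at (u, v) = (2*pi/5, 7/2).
E = 36;  F = 0;  G = 1

Partials: r_u = (-6*sin(u), 6*cos(u), 0), r_v = (0, 0, 1). As functions of (u, v):
  E = r_u · r_u = 36,
  F = r_u · r_v = 0,
  G = r_v · r_v = 1.
Evaluating at (u, v) = (2*pi/5, 7/2): E = 36, F = 0, G = 1.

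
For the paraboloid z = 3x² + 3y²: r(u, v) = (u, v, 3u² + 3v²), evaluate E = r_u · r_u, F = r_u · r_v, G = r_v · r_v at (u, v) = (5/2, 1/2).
E = 226;  F = 45;  G = 10

Partials: r_u = (1, 0, 6*u), r_v = (0, 1, 6*v). As functions of (u, v):
  E = r_u · r_u = 36*u^2 + 1,
  F = r_u · r_v = 36*u*v,
  G = r_v · r_v = 36*v^2 + 1.
Evaluating at (u, v) = (5/2, 1/2): E = 226, F = 45, G = 10.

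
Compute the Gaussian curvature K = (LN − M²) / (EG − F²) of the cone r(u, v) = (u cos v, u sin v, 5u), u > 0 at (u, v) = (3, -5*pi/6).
K = 0

Coefficients of the first fundamental form: E = 26, F = 0, G = u^2.
Coefficients of the second fundamental form: L = 0, M = 0, N = 5*sqrt(26)*u^2/(26*Abs(u)).
Assemble K = (LN − M²)/(EG − F²) = 0. At (u, v) = (3, -5*pi/6): K = 0.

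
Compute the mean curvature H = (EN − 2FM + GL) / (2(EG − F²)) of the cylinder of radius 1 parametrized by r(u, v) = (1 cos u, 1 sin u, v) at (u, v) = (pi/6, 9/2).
H = -1/2

With E = 1, F = 0, G = 1, L = -1, M = 0, N = 0, assemble
  H = (EN − 2FM + GL) / (2(EG − F²)) = -1/2.
At (u, v) = (pi/6, 9/2): H = -1/2.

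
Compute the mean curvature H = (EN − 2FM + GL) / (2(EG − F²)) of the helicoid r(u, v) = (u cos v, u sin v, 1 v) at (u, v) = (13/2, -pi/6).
H = 0

With E = 1, F = 0, G = u^2 + 1, L = 0, M = -1/sqrt(u^2 + 1), N = 0, assemble
  H = (EN − 2FM + GL) / (2(EG − F²)) = 0.
At (u, v) = (13/2, -pi/6): H = 0.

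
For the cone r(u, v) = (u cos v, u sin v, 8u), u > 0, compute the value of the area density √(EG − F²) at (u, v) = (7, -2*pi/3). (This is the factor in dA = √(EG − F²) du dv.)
√(EG − F²)|_{(7, -2*pi/3)} = 7*sqrt(65)

E = 65, F = 0, G = u^2, so EG − F² = 65*u^2. Taking the positive square root: √(EG − F²) = sqrt(65)*Abs(u). At (u, v) = (7, -2*pi/3): 7*sqrt(65).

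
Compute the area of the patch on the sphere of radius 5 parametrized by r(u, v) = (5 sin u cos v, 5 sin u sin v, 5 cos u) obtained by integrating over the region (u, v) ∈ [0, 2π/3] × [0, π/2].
Area = 75*pi/4

Area = ∫∫ √(EG − F²) du dv with √(EG − F²) = 25*Abs(sin(u)). Integrating over [0, 2π/3] × [0, π/2] gives 75*pi/4.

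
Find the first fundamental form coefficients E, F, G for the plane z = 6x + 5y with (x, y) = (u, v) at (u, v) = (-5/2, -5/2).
E = 37;  F = 30;  G = 26

Partials: r_u = (1, 0, 6), r_v = (0, 1, 5). As functions of (u, v):
  E = r_u · r_u = 37,
  F = r_u · r_v = 30,
  G = r_v · r_v = 26.
Evaluating at (u, v) = (-5/2, -5/2): E = 37, F = 30, G = 26.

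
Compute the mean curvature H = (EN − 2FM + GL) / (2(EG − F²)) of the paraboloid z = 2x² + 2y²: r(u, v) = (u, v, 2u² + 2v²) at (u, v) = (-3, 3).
H = 580/4913

With E = 16*u^2 + 1, F = 16*u*v, G = 16*v^2 + 1, L = 4/sqrt(16*u^2 + 16*v^2 + 1), M = 0, N = 4/sqrt(16*u^2 + 16*v^2 + 1), assemble
  H = (EN − 2FM + GL) / (2(EG − F²)) = 4*(8*u^2 + 8*v^2 + 1)/(16*u^2 + 16*v^2 + 1)^(3/2).
At (u, v) = (-3, 3): H = 580/4913.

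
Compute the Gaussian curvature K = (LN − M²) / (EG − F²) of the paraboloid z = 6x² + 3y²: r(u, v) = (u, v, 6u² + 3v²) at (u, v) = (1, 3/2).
K = 18/12769

Coefficients of the first fundamental form: E = 144*u^2 + 1, F = 72*u*v, G = 36*v^2 + 1.
Coefficients of the second fundamental form: L = 12/sqrt(144*u^2 + 36*v^2 + 1), M = 0, N = 6/sqrt(144*u^2 + 36*v^2 + 1).
Assemble K = (LN − M²)/(EG − F²) = 72/(20736*u^4 + 10368*u^2*v^2 + 288*u^2 + 1296*v^4 + 72*v^2 + 1). At (u, v) = (1, 3/2): K = 18/12769.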